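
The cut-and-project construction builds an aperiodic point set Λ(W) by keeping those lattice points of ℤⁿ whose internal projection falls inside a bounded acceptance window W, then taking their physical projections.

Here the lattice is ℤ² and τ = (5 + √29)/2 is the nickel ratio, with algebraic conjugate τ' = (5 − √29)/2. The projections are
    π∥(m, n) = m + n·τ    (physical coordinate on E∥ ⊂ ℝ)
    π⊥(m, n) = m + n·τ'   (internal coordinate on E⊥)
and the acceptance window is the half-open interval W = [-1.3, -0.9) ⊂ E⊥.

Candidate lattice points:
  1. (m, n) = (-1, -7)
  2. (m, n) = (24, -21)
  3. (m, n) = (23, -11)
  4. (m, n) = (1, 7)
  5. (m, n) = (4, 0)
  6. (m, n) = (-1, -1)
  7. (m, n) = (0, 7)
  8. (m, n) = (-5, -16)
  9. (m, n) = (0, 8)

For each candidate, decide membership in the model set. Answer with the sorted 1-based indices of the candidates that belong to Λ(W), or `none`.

none

Numerically τ ≈ 5.19258 and τ' = −1/τ ≈ -0.19258.
#1 (-1,-7): internal coord -1 + (-7)·τ' = +0.34808; +0.34808 ∉ [-1.3, -0.9) → out
#2 (24,-21): internal coord 24 + (-21)·τ' = +28.04423; +28.04423 ∉ [-1.3, -0.9) → out
#3 (23,-11): internal coord 23 + (-11)·τ' = +25.11841; +25.11841 ∉ [-1.3, -0.9) → out
#4 (1,7): internal coord 1 + (7)·τ' = -0.34808; -0.34808 ∉ [-1.3, -0.9) → out
#5 (4,0): internal coord 4 + (0)·τ' = +4.00000; +4.00000 ∉ [-1.3, -0.9) → out
#6 (-1,-1): internal coord -1 + (-1)·τ' = -0.80742; -0.80742 ∉ [-1.3, -0.9) → out
#7 (0,7): internal coord 0 + (7)·τ' = -1.34808; -1.34808 ∉ [-1.3, -0.9) → out
#8 (-5,-16): internal coord -5 + (-16)·τ' = -1.91868; -1.91868 ∉ [-1.3, -0.9) → out
#9 (0,8): internal coord 0 + (8)·τ' = -1.54066; -1.54066 ∉ [-1.3, -0.9) → out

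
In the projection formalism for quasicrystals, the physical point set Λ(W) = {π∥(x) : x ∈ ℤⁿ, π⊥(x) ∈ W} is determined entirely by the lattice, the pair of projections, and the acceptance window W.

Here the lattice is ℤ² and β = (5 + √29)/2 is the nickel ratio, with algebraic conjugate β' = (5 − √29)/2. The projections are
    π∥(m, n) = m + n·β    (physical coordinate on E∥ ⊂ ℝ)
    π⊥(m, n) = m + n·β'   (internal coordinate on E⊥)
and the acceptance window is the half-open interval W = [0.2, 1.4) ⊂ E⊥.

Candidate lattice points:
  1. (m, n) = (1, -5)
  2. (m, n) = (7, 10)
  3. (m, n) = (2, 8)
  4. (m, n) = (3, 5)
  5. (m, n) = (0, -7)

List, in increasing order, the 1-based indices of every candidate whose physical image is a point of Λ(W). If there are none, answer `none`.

Compute β' = (5−√29)/2 = -0.192582, so π⊥(m,n) = m -0.192582·n.
candidate 1: (m,n)=(1,-5) → π∥ = 1-5·β ≈ -24.962912, π⊥ = 1-5·β' ≈ 1.962912 ∉ [0.2, 1.4) ⇒ out
candidate 2: (m,n)=(7,10) → π∥ = 7+10·β ≈ 58.925824, π⊥ = 7+10·β' ≈ 5.074176 ∉ [0.2, 1.4) ⇒ out
candidate 3: (m,n)=(2,8) → π∥ = 2+8·β ≈ 43.540659, π⊥ = 2+8·β' ≈ 0.459341 ∈ [0.2, 1.4) ⇒ IN Λ
candidate 4: (m,n)=(3,5) → π∥ = 3+5·β ≈ 28.962912, π⊥ = 3+5·β' ≈ 2.037088 ∉ [0.2, 1.4) ⇒ out
candidate 5: (m,n)=(0,-7) → π∥ = 0-7·β ≈ -36.348077, π⊥ = 0-7·β' ≈ 1.348077 ∈ [0.2, 1.4) ⇒ IN Λ

3, 5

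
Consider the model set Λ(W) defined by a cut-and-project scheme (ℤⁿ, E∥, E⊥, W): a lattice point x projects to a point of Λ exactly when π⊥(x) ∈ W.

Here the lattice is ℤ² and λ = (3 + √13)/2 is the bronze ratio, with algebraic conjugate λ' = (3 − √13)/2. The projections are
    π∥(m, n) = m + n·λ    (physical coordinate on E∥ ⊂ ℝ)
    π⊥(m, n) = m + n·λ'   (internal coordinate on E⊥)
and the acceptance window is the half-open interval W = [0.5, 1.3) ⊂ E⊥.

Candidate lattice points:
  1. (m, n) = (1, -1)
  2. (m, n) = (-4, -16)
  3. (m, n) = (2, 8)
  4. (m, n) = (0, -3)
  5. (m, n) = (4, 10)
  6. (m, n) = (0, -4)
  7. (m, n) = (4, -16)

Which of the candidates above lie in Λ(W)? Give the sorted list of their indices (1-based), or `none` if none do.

2, 4, 5, 6

Compute λ' = (3−√13)/2 = -0.30278, so π⊥(m,n) = m -0.30278·n.
[1] lift (1,-1): star map gives 1.30278; window check 0.5 ≤ 1.30278 < 1.3 is false → out
[2] lift (-4,-16): star map gives 0.84441; window check 0.5 ≤ 0.84441 < 1.3 is true → IN Λ
[3] lift (2,8): star map gives -0.42221; window check 0.5 ≤ -0.42221 < 1.3 is false → out
[4] lift (0,-3): star map gives 0.90833; window check 0.5 ≤ 0.90833 < 1.3 is true → IN Λ
[5] lift (4,10): star map gives 0.97224; window check 0.5 ≤ 0.97224 < 1.3 is true → IN Λ
[6] lift (0,-4): star map gives 1.21110; window check 0.5 ≤ 1.21110 < 1.3 is true → IN Λ
[7] lift (4,-16): star map gives 8.84441; window check 0.5 ≤ 8.84441 < 1.3 is false → out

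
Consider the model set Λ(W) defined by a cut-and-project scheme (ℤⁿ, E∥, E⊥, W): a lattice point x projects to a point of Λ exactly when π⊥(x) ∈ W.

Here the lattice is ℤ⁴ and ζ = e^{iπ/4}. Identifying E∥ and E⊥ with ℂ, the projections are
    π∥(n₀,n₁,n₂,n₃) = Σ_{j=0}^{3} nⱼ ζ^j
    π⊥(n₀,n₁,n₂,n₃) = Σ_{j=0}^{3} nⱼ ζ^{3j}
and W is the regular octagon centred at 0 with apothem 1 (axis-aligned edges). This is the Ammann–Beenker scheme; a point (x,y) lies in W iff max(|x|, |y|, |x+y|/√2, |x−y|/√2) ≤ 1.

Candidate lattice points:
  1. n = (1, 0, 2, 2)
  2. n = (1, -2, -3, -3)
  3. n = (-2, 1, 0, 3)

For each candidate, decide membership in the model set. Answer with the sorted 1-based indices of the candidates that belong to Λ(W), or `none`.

2

π⊥(n) = n₀ + n₁ζ³ + n₂ζ⁶ + n₃ζ⁹ where ζ = e^{iπ/4}.
candidate 1: n = (1, 0, 2, 2) → π⊥ ≈ (+2.41421, -0.58579); max(|x|,|y|,|x±y|/√2) = 2.41421 > 1 ⇒ ∉ W
candidate 2: n = (1, -2, -3, -3) → π⊥ ≈ (+0.29289, -0.53553); max(|x|,|y|,|x±y|/√2) = 0.58579 ≤ 1 ⇒ ∈ W
candidate 3: n = (-2, 1, 0, 3) → π⊥ ≈ (-0.58579, +2.82843); max(|x|,|y|,|x±y|/√2) = 2.82843 > 1 ⇒ ∉ W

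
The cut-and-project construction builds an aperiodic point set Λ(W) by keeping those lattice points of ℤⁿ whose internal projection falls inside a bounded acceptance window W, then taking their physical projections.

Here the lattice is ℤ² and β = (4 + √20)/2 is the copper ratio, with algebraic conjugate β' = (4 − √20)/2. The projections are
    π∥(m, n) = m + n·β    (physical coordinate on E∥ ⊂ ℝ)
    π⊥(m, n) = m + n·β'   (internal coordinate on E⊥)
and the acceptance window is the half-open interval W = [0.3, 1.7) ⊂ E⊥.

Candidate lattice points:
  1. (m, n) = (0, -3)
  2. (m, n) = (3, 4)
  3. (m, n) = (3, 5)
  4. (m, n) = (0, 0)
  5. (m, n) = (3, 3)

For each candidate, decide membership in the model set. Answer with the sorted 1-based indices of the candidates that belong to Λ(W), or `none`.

Compute β' = (4−√20)/2 = -0.236068, so π⊥(m,n) = m -0.236068·n.
#1 (0,-3): internal coord 0 + (-3)·β' = +0.708204; +0.708204 ∈ [0.3, 1.7) → IN Λ
#2 (3,4): internal coord 3 + (4)·β' = +2.055728; +2.055728 ∉ [0.3, 1.7) → out
#3 (3,5): internal coord 3 + (5)·β' = +1.819660; +1.819660 ∉ [0.3, 1.7) → out
#4 (0,0): internal coord 0 + (0)·β' = +0.000000; +0.000000 ∉ [0.3, 1.7) → out
#5 (3,3): internal coord 3 + (3)·β' = +2.291796; +2.291796 ∉ [0.3, 1.7) → out

1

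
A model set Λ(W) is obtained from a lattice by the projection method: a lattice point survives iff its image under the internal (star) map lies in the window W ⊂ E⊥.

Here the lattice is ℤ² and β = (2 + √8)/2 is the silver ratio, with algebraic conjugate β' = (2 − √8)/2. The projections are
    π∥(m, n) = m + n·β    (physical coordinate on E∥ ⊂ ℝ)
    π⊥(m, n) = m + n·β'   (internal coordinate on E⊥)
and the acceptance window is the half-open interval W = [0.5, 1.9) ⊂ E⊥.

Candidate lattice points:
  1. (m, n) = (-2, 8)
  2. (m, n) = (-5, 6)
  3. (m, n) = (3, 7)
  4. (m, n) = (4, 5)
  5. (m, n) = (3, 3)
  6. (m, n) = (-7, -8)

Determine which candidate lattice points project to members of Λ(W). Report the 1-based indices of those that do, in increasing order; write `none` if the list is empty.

Numerically β ≈ 2.4142 and β' = −1/β ≈ -0.4142.
candidate 1: (m,n)=(-2,8) → π∥ = -2+8·β ≈ 17.3137, π⊥ = -2+8·β' ≈ -5.3137 ∉ [0.5, 1.9) ⇒ out
candidate 2: (m,n)=(-5,6) → π∥ = -5+6·β ≈ 9.4853, π⊥ = -5+6·β' ≈ -7.4853 ∉ [0.5, 1.9) ⇒ out
candidate 3: (m,n)=(3,7) → π∥ = 3+7·β ≈ 19.8995, π⊥ = 3+7·β' ≈ 0.1005 ∉ [0.5, 1.9) ⇒ out
candidate 4: (m,n)=(4,5) → π∥ = 4+5·β ≈ 16.0711, π⊥ = 4+5·β' ≈ 1.9289 ∉ [0.5, 1.9) ⇒ out
candidate 5: (m,n)=(3,3) → π∥ = 3+3·β ≈ 10.2426, π⊥ = 3+3·β' ≈ 1.7574 ∈ [0.5, 1.9) ⇒ IN Λ
candidate 6: (m,n)=(-7,-8) → π∥ = -7-8·β ≈ -26.3137, π⊥ = -7-8·β' ≈ -3.6863 ∉ [0.5, 1.9) ⇒ out

5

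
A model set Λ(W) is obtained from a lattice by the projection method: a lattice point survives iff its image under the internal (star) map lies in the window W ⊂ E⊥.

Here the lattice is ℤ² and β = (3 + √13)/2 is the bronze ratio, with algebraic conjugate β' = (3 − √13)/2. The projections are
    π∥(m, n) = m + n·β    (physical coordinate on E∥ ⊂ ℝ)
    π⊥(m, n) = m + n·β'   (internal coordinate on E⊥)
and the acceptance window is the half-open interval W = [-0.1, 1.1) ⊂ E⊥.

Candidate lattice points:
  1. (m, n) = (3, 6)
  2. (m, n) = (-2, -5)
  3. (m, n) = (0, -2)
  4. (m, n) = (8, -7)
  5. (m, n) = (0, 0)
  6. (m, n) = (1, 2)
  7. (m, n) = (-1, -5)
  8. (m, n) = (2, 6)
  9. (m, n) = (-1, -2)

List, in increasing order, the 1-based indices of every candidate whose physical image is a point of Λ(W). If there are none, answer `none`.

3, 5, 6, 7, 8

Numerically β ≈ 3.3028 and β' = −1/β ≈ -0.3028.
#1 (3,6): internal coord 3 + (6)·β' = +1.1833; +1.1833 ∉ [-0.1, 1.1) → out
#2 (-2,-5): internal coord -2 + (-5)·β' = -0.4861; -0.4861 ∉ [-0.1, 1.1) → out
#3 (0,-2): internal coord 0 + (-2)·β' = +0.6056; +0.6056 ∈ [-0.1, 1.1) → IN Λ
#4 (8,-7): internal coord 8 + (-7)·β' = +10.1194; +10.1194 ∉ [-0.1, 1.1) → out
#5 (0,0): internal coord 0 + (0)·β' = +0.0000; +0.0000 ∈ [-0.1, 1.1) → IN Λ
#6 (1,2): internal coord 1 + (2)·β' = +0.3944; +0.3944 ∈ [-0.1, 1.1) → IN Λ
#7 (-1,-5): internal coord -1 + (-5)·β' = +0.5139; +0.5139 ∈ [-0.1, 1.1) → IN Λ
#8 (2,6): internal coord 2 + (6)·β' = +0.1833; +0.1833 ∈ [-0.1, 1.1) → IN Λ
#9 (-1,-2): internal coord -1 + (-2)·β' = -0.3944; -0.3944 ∉ [-0.1, 1.1) → out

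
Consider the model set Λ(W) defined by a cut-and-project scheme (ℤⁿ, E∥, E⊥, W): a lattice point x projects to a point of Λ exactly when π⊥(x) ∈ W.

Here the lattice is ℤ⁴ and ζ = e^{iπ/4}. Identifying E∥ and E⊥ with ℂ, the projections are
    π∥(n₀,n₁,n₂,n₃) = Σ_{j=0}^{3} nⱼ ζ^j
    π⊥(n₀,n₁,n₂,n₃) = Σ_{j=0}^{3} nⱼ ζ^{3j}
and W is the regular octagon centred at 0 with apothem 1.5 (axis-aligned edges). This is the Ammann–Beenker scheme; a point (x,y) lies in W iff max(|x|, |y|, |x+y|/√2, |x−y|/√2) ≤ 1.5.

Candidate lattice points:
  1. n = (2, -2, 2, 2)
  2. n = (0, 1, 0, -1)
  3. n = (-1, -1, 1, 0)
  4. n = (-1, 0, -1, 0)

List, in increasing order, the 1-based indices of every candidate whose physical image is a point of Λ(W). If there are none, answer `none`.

2, 4

π⊥(n) = n₀ + n₁ζ³ + n₂ζ⁶ + n₃ζ⁹ where ζ = e^{iπ/4}.
candidate 1: n = (2, -2, 2, 2) → π⊥ ≈ (+4.828427, -2.000000); max(|x|,|y|,|x±y|/√2) = 4.828427 > 1.5 ⇒ ∉ W
candidate 2: n = (0, 1, 0, -1) → π⊥ ≈ (-1.414214, +0.000000); max(|x|,|y|,|x±y|/√2) = 1.414214 ≤ 1.5 ⇒ ∈ W
candidate 3: n = (-1, -1, 1, 0) → π⊥ ≈ (-0.292893, -1.707107); max(|x|,|y|,|x±y|/√2) = 1.707107 > 1.5 ⇒ ∉ W
candidate 4: n = (-1, 0, -1, 0) → π⊥ ≈ (-1.000000, +1.000000); max(|x|,|y|,|x±y|/√2) = 1.414214 ≤ 1.5 ⇒ ∈ W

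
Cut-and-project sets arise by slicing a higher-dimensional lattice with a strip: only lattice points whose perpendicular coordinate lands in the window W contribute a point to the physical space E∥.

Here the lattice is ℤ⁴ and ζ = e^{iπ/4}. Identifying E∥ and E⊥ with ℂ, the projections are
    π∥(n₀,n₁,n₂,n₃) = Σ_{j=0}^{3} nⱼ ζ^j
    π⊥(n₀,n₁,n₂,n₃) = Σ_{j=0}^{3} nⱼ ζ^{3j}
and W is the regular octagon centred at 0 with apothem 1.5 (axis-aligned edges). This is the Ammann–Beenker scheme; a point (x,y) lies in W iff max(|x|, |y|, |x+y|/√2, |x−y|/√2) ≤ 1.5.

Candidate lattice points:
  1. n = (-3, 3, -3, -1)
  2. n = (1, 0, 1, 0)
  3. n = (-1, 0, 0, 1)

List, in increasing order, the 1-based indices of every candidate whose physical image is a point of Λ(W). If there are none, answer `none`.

With ζ = e^{iπ/4} the internal vectors are ζ^0,ζ^3,ζ^6,ζ^9.
candidate 1: n = (-3, 3, -3, -1) → π⊥ ≈ (-5.828427, +4.414214); max(|x|,|y|,|x±y|/√2) = 7.242641 > 1.5 ⇒ ∉ W
candidate 2: n = (1, 0, 1, 0) → π⊥ ≈ (+1.000000, -1.000000); max(|x|,|y|,|x±y|/√2) = 1.414214 ≤ 1.5 ⇒ ∈ W
candidate 3: n = (-1, 0, 0, 1) → π⊥ ≈ (-0.292893, +0.707107); max(|x|,|y|,|x±y|/√2) = 0.707107 ≤ 1.5 ⇒ ∈ W

2, 3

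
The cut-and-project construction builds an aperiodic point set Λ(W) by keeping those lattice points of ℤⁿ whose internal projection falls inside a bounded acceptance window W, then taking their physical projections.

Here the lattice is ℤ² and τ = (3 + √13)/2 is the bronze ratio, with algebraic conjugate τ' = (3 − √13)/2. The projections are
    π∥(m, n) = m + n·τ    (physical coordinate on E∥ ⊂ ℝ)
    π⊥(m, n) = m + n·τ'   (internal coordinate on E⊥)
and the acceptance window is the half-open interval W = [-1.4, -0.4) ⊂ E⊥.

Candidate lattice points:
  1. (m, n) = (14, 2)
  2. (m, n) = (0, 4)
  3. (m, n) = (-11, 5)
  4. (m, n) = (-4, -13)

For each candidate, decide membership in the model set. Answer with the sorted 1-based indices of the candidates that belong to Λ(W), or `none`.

2

Numerically τ ≈ 3.30278 and τ' = −1/τ ≈ -0.30278.
candidate 1: (m,n)=(14,2) → π∥ = 14+2·τ ≈ 20.60555, π⊥ = 14+2·τ' ≈ 13.39445 ∉ [-1.4, -0.4) ⇒ out
candidate 2: (m,n)=(0,4) → π∥ = 0+4·τ ≈ 13.21110, π⊥ = 0+4·τ' ≈ -1.21110 ∈ [-1.4, -0.4) ⇒ IN Λ
candidate 3: (m,n)=(-11,5) → π∥ = -11+5·τ ≈ 5.51388, π⊥ = -11+5·τ' ≈ -12.51388 ∉ [-1.4, -0.4) ⇒ out
candidate 4: (m,n)=(-4,-13) → π∥ = -4-13·τ ≈ -46.93608, π⊥ = -4-13·τ' ≈ -0.06392 ∉ [-1.4, -0.4) ⇒ out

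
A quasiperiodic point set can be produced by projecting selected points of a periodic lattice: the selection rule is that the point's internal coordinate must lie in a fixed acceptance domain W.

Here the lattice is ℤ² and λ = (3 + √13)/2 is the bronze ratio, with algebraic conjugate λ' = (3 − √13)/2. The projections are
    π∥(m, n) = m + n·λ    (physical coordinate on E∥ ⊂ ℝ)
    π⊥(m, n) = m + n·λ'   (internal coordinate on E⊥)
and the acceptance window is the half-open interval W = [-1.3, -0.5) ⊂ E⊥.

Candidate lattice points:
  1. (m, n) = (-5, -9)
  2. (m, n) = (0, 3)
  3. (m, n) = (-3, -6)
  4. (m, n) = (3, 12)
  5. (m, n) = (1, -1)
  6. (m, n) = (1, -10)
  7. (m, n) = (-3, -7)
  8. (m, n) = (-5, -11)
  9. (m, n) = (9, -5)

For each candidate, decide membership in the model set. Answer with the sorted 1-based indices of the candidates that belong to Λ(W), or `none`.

Numerically λ ≈ 3.302776 and λ' = −1/λ ≈ -0.302776.
candidate 1: (m,n)=(-5,-9) → π∥ = -5-9·λ ≈ -34.724981, π⊥ = -5-9·λ' ≈ -2.275019 ∉ [-1.3, -0.5) ⇒ out
candidate 2: (m,n)=(0,3) → π∥ = 0+3·λ ≈ 9.908327, π⊥ = 0+3·λ' ≈ -0.908327 ∈ [-1.3, -0.5) ⇒ IN Λ
candidate 3: (m,n)=(-3,-6) → π∥ = -3-6·λ ≈ -22.816654, π⊥ = -3-6·λ' ≈ -1.183346 ∈ [-1.3, -0.5) ⇒ IN Λ
candidate 4: (m,n)=(3,12) → π∥ = 3+12·λ ≈ 42.633308, π⊥ = 3+12·λ' ≈ -0.633308 ∈ [-1.3, -0.5) ⇒ IN Λ
candidate 5: (m,n)=(1,-1) → π∥ = 1-1·λ ≈ -2.302776, π⊥ = 1-1·λ' ≈ 1.302776 ∉ [-1.3, -0.5) ⇒ out
candidate 6: (m,n)=(1,-10) → π∥ = 1-10·λ ≈ -32.027756, π⊥ = 1-10·λ' ≈ 4.027756 ∉ [-1.3, -0.5) ⇒ out
candidate 7: (m,n)=(-3,-7) → π∥ = -3-7·λ ≈ -26.119429, π⊥ = -3-7·λ' ≈ -0.880571 ∈ [-1.3, -0.5) ⇒ IN Λ
candidate 8: (m,n)=(-5,-11) → π∥ = -5-11·λ ≈ -41.330532, π⊥ = -5-11·λ' ≈ -1.669468 ∉ [-1.3, -0.5) ⇒ out
candidate 9: (m,n)=(9,-5) → π∥ = 9-5·λ ≈ -7.513878, π⊥ = 9-5·λ' ≈ 10.513878 ∉ [-1.3, -0.5) ⇒ out

2, 3, 4, 7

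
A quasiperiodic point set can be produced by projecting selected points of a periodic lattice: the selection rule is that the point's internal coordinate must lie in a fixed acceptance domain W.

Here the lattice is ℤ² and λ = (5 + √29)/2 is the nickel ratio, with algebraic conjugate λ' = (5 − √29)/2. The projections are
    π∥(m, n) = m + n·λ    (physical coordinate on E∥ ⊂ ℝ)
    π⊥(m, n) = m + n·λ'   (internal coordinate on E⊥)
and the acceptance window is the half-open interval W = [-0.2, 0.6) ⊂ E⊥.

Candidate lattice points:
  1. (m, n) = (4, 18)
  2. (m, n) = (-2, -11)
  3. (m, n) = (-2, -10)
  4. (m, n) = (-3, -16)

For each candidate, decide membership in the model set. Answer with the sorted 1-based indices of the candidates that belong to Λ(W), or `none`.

Compute λ' = (5−√29)/2 = -0.1926, so π⊥(m,n) = m -0.1926·n.
candidate 1: (m,n)=(4,18) → π∥ = 4+18·λ ≈ 97.4665, π⊥ = 4+18·λ' ≈ 0.5335 ∈ [-0.2, 0.6) ⇒ IN Λ
candidate 2: (m,n)=(-2,-11) → π∥ = -2-11·λ ≈ -59.1184, π⊥ = -2-11·λ' ≈ 0.1184 ∈ [-0.2, 0.6) ⇒ IN Λ
candidate 3: (m,n)=(-2,-10) → π∥ = -2-10·λ ≈ -53.9258, π⊥ = -2-10·λ' ≈ -0.0742 ∈ [-0.2, 0.6) ⇒ IN Λ
candidate 4: (m,n)=(-3,-16) → π∥ = -3-16·λ ≈ -86.0813, π⊥ = -3-16·λ' ≈ 0.0813 ∈ [-0.2, 0.6) ⇒ IN Λ

1, 2, 3, 4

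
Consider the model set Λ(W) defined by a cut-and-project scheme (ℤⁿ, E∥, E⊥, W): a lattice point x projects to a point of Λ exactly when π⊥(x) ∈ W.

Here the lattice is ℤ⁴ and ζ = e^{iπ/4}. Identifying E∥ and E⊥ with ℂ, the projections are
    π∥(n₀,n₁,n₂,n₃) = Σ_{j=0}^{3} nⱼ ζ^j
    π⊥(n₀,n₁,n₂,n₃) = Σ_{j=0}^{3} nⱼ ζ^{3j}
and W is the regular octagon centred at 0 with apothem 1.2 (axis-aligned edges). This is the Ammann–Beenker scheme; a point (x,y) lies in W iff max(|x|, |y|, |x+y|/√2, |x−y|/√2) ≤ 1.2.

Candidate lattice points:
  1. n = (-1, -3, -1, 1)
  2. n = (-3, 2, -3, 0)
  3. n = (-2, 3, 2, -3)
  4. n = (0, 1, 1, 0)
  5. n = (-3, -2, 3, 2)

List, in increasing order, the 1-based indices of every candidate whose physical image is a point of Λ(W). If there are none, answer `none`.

4

π⊥(n) = n₀ + n₁ζ³ + n₂ζ⁶ + n₃ζ⁹ where ζ = e^{iπ/4}.
candidate 1: n = (-1, -3, -1, 1) → π⊥ ≈ (+1.82843, -0.41421); max(|x|,|y|,|x±y|/√2) = 1.82843 > 1.2 ⇒ ∉ W
candidate 2: n = (-3, 2, -3, 0) → π⊥ ≈ (-4.41421, +4.41421); max(|x|,|y|,|x±y|/√2) = 6.24264 > 1.2 ⇒ ∉ W
candidate 3: n = (-2, 3, 2, -3) → π⊥ ≈ (-6.24264, -2.00000); max(|x|,|y|,|x±y|/√2) = 6.24264 > 1.2 ⇒ ∉ W
candidate 4: n = (0, 1, 1, 0) → π⊥ ≈ (-0.70711, -0.29289); max(|x|,|y|,|x±y|/√2) = 0.70711 ≤ 1.2 ⇒ ∈ W
candidate 5: n = (-3, -2, 3, 2) → π⊥ ≈ (-0.17157, -3.00000); max(|x|,|y|,|x±y|/√2) = 3.00000 > 1.2 ⇒ ∉ W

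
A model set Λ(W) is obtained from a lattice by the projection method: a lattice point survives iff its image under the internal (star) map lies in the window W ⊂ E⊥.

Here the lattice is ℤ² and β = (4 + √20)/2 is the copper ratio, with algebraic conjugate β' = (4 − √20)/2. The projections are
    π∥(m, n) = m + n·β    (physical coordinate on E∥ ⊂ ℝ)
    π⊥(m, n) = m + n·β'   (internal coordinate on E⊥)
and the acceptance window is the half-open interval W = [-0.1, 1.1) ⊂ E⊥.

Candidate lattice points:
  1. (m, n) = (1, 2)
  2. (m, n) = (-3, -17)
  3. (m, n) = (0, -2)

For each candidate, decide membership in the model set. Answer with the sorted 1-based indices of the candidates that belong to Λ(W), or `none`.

1, 2, 3

Compute β' = (4−√20)/2 = -0.236068, so π⊥(m,n) = m -0.236068·n.
candidate 1: (m,n)=(1,2) → π∥ = 1+2·β ≈ 9.472136, π⊥ = 1+2·β' ≈ 0.527864 ∈ [-0.1, 1.1) ⇒ IN Λ
candidate 2: (m,n)=(-3,-17) → π∥ = -3-17·β ≈ -75.013156, π⊥ = -3-17·β' ≈ 1.013156 ∈ [-0.1, 1.1) ⇒ IN Λ
candidate 3: (m,n)=(0,-2) → π∥ = 0-2·β ≈ -8.472136, π⊥ = 0-2·β' ≈ 0.472136 ∈ [-0.1, 1.1) ⇒ IN Λ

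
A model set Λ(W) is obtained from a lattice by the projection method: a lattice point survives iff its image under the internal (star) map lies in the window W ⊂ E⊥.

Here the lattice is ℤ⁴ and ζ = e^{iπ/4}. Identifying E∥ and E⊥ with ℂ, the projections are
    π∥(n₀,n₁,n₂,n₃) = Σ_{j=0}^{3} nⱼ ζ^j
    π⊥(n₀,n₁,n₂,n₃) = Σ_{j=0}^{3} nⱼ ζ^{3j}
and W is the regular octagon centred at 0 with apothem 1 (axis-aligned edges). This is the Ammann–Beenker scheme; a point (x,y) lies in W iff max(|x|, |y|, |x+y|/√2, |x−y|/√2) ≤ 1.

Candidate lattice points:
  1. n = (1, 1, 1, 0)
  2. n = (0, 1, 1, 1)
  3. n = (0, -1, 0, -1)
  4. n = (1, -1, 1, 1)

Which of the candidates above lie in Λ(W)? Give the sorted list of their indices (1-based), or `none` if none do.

1, 2

π⊥(n) = n₀ + n₁ζ³ + n₂ζ⁶ + n₃ζ⁹ where ζ = e^{iπ/4}.
candidate 1: n = (1, 1, 1, 0) → π⊥ ≈ (+0.29289, -0.29289); max(|x|,|y|,|x±y|/√2) = 0.41421 ≤ 1 ⇒ ∈ W
candidate 2: n = (0, 1, 1, 1) → π⊥ ≈ (+0.00000, +0.41421); max(|x|,|y|,|x±y|/√2) = 0.41421 ≤ 1 ⇒ ∈ W
candidate 3: n = (0, -1, 0, -1) → π⊥ ≈ (+0.00000, -1.41421); max(|x|,|y|,|x±y|/√2) = 1.41421 > 1 ⇒ ∉ W
candidate 4: n = (1, -1, 1, 1) → π⊥ ≈ (+2.41421, -1.00000); max(|x|,|y|,|x±y|/√2) = 2.41421 > 1 ⇒ ∉ W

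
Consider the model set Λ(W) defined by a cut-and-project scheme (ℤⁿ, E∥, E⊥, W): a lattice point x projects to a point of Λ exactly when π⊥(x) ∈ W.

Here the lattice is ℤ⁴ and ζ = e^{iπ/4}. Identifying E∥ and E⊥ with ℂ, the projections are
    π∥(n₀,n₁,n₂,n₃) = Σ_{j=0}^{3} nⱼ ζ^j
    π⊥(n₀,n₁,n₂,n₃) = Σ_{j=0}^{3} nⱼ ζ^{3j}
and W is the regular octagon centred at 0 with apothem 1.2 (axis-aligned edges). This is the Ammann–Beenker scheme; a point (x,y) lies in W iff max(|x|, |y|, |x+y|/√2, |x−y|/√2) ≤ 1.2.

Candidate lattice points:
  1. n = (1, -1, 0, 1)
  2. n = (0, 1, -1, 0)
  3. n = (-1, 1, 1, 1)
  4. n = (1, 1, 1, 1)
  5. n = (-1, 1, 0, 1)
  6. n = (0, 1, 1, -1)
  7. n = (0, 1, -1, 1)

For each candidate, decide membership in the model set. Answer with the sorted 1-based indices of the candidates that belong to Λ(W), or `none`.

π⊥(n) = n₀ + n₁ζ³ + n₂ζ⁶ + n₃ζ⁹ where ζ = e^{iπ/4}.
#1 (1, -1, 0, 1): internal (2.4142, 0.0000); octagon support 2.4142 vs apothem 1.2 → ∉ W
#2 (0, 1, -1, 0): internal (-0.7071, 1.7071); octagon support 1.7071 vs apothem 1.2 → ∉ W
#3 (-1, 1, 1, 1): internal (-1.0000, 0.4142); octagon support 1.0000 vs apothem 1.2 → ∈ W
#4 (1, 1, 1, 1): internal (1.0000, 0.4142); octagon support 1.0000 vs apothem 1.2 → ∈ W
#5 (-1, 1, 0, 1): internal (-1.0000, 1.4142); octagon support 1.7071 vs apothem 1.2 → ∉ W
#6 (0, 1, 1, -1): internal (-1.4142, -1.0000); octagon support 1.7071 vs apothem 1.2 → ∉ W
#7 (0, 1, -1, 1): internal (0.0000, 2.4142); octagon support 2.4142 vs apothem 1.2 → ∉ W

3, 4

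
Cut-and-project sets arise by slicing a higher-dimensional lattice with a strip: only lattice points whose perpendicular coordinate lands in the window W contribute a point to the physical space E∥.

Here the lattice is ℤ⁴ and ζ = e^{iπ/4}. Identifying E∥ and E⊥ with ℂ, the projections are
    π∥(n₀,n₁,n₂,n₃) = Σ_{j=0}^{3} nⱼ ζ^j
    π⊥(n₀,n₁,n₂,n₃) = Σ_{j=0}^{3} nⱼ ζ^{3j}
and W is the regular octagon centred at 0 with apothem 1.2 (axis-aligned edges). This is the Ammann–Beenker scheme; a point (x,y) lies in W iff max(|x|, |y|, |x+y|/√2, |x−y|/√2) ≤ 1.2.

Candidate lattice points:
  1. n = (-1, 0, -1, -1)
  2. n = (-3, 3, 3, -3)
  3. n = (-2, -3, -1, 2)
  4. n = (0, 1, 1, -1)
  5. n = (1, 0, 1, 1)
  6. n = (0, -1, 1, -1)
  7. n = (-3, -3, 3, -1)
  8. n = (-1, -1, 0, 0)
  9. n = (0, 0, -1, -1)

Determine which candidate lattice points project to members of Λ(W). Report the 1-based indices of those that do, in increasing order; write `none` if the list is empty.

8, 9

π⊥(n) = n₀ + n₁ζ³ + n₂ζ⁶ + n₃ζ⁹ where ζ = e^{iπ/4}.
candidate 1: n = (-1, 0, -1, -1) → π⊥ ≈ (-1.70711, +0.29289); max(|x|,|y|,|x±y|/√2) = 1.70711 > 1.2 ⇒ ∉ W
candidate 2: n = (-3, 3, 3, -3) → π⊥ ≈ (-7.24264, -3.00000); max(|x|,|y|,|x±y|/√2) = 7.24264 > 1.2 ⇒ ∉ W
candidate 3: n = (-2, -3, -1, 2) → π⊥ ≈ (+1.53553, +0.29289); max(|x|,|y|,|x±y|/√2) = 1.53553 > 1.2 ⇒ ∉ W
candidate 4: n = (0, 1, 1, -1) → π⊥ ≈ (-1.41421, -1.00000); max(|x|,|y|,|x±y|/√2) = 1.70711 > 1.2 ⇒ ∉ W
candidate 5: n = (1, 0, 1, 1) → π⊥ ≈ (+1.70711, -0.29289); max(|x|,|y|,|x±y|/√2) = 1.70711 > 1.2 ⇒ ∉ W
candidate 6: n = (0, -1, 1, -1) → π⊥ ≈ (+0.00000, -2.41421); max(|x|,|y|,|x±y|/√2) = 2.41421 > 1.2 ⇒ ∉ W
candidate 7: n = (-3, -3, 3, -1) → π⊥ ≈ (-1.58579, -5.82843); max(|x|,|y|,|x±y|/√2) = 5.82843 > 1.2 ⇒ ∉ W
candidate 8: n = (-1, -1, 0, 0) → π⊥ ≈ (-0.29289, -0.70711); max(|x|,|y|,|x±y|/√2) = 0.70711 ≤ 1.2 ⇒ ∈ W
candidate 9: n = (0, 0, -1, -1) → π⊥ ≈ (-0.70711, +0.29289); max(|x|,|y|,|x±y|/√2) = 0.70711 ≤ 1.2 ⇒ ∈ W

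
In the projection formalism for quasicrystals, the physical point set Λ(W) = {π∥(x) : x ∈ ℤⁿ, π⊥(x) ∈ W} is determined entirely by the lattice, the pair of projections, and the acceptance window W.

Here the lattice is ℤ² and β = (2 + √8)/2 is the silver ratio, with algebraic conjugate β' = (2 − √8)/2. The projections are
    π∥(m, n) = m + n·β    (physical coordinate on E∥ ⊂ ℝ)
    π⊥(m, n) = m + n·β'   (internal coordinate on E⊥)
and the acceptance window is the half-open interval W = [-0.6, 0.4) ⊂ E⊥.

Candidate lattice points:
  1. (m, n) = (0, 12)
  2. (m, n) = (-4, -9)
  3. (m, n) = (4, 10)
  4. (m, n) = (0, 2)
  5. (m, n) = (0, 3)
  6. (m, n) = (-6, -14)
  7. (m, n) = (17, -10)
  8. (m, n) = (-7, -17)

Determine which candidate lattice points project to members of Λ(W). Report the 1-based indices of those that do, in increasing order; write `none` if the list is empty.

2, 3, 6, 8

Compute β' = (2−√8)/2 = -0.4142, so π⊥(m,n) = m -0.4142·n.
[1] lift (0,12): star map gives -4.9706; window check -0.6 ≤ -4.9706 < 0.4 is false → out
[2] lift (-4,-9): star map gives -0.2721; window check -0.6 ≤ -0.2721 < 0.4 is true → IN Λ
[3] lift (4,10): star map gives -0.1421; window check -0.6 ≤ -0.1421 < 0.4 is true → IN Λ
[4] lift (0,2): star map gives -0.8284; window check -0.6 ≤ -0.8284 < 0.4 is false → out
[5] lift (0,3): star map gives -1.2426; window check -0.6 ≤ -1.2426 < 0.4 is false → out
[6] lift (-6,-14): star map gives -0.2010; window check -0.6 ≤ -0.2010 < 0.4 is true → IN Λ
[7] lift (17,-10): star map gives 21.1421; window check -0.6 ≤ 21.1421 < 0.4 is false → out
[8] lift (-7,-17): star map gives 0.0416; window check -0.6 ≤ 0.0416 < 0.4 is true → IN Λ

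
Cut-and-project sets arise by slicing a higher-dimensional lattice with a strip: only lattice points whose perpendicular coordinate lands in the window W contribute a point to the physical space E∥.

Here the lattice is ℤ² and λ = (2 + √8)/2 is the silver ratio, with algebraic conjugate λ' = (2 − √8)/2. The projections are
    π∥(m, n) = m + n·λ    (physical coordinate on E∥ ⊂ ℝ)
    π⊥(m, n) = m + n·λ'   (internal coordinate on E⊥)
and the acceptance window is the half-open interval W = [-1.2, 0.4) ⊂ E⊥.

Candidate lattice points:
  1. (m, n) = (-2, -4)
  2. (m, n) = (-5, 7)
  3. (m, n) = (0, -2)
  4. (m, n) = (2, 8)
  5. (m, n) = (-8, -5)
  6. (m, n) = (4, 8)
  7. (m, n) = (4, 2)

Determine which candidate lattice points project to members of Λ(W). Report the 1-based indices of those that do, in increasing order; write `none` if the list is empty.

Compute λ' = (2−√8)/2 = -0.41421, so π⊥(m,n) = m -0.41421·n.
#1 (-2,-4): internal coord -2 + (-4)·λ' = -0.34315; -0.34315 ∈ [-1.2, 0.4) → IN Λ
#2 (-5,7): internal coord -5 + (7)·λ' = -7.89949; -7.89949 ∉ [-1.2, 0.4) → out
#3 (0,-2): internal coord 0 + (-2)·λ' = +0.82843; +0.82843 ∉ [-1.2, 0.4) → out
#4 (2,8): internal coord 2 + (8)·λ' = -1.31371; -1.31371 ∉ [-1.2, 0.4) → out
#5 (-8,-5): internal coord -8 + (-5)·λ' = -5.92893; -5.92893 ∉ [-1.2, 0.4) → out
#6 (4,8): internal coord 4 + (8)·λ' = +0.68629; +0.68629 ∉ [-1.2, 0.4) → out
#7 (4,2): internal coord 4 + (2)·λ' = +3.17157; +3.17157 ∉ [-1.2, 0.4) → out

1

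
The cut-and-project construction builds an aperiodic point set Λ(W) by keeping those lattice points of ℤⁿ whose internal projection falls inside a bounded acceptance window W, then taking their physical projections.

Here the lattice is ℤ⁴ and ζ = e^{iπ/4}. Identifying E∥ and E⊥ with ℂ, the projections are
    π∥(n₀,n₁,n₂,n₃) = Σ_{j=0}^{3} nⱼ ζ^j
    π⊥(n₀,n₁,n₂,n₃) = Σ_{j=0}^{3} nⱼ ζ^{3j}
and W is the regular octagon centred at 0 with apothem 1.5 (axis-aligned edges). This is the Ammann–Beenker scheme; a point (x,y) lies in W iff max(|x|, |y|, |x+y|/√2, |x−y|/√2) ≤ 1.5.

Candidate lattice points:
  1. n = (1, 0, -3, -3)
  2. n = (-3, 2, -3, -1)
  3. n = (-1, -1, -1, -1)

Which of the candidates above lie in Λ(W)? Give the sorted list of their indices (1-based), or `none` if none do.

1, 3

Internal map: ζ^{3j} for j=0..3 gives (1,0), (−√2/2,√2/2), (0,−1), (√2/2,√2/2).
candidate 1: n = (1, 0, -3, -3) → π⊥ ≈ (-1.1213, +0.8787); max(|x|,|y|,|x±y|/√2) = 1.4142 ≤ 1.5 ⇒ ∈ W
candidate 2: n = (-3, 2, -3, -1) → π⊥ ≈ (-5.1213, +3.7071); max(|x|,|y|,|x±y|/√2) = 6.2426 > 1.5 ⇒ ∉ W
candidate 3: n = (-1, -1, -1, -1) → π⊥ ≈ (-1.0000, -0.4142); max(|x|,|y|,|x±y|/√2) = 1.0000 ≤ 1.5 ⇒ ∈ W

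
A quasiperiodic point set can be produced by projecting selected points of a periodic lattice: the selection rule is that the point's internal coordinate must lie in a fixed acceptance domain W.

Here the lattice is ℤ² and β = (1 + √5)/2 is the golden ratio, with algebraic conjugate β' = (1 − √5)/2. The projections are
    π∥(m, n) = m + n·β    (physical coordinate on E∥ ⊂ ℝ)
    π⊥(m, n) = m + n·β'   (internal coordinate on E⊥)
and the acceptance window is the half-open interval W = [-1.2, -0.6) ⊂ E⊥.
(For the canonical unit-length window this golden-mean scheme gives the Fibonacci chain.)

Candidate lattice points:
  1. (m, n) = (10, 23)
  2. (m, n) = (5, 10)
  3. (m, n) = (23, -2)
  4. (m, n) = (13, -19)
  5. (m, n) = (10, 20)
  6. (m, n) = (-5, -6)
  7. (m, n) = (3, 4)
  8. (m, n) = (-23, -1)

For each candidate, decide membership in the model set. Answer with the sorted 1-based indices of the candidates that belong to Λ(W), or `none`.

Numerically β ≈ 1.618034 and β' = −1/β ≈ -0.618034.
[1] lift (10,23): star map gives -4.214782; window check -1.2 ≤ -4.214782 < -0.6 is false → out
[2] lift (5,10): star map gives -1.180340; window check -1.2 ≤ -1.180340 < -0.6 is true → IN Λ
[3] lift (23,-2): star map gives 24.236068; window check -1.2 ≤ 24.236068 < -0.6 is false → out
[4] lift (13,-19): star map gives 24.742646; window check -1.2 ≤ 24.742646 < -0.6 is false → out
[5] lift (10,20): star map gives -2.360680; window check -1.2 ≤ -2.360680 < -0.6 is false → out
[6] lift (-5,-6): star map gives -1.291796; window check -1.2 ≤ -1.291796 < -0.6 is false → out
[7] lift (3,4): star map gives 0.527864; window check -1.2 ≤ 0.527864 < -0.6 is false → out
[8] lift (-23,-1): star map gives -22.381966; window check -1.2 ≤ -22.381966 < -0.6 is false → out

2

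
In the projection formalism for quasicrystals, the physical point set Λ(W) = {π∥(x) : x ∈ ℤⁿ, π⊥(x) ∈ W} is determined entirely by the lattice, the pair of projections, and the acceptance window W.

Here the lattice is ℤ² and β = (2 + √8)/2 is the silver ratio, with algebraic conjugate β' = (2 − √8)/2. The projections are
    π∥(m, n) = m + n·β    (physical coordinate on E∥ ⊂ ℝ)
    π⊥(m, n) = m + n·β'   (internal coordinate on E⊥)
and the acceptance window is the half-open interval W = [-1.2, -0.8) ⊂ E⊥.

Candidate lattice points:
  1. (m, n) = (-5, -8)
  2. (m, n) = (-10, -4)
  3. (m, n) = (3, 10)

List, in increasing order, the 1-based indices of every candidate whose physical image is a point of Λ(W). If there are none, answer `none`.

Numerically β ≈ 2.414214 and β' = −1/β ≈ -0.414214.
[1] lift (-5,-8): star map gives -1.686292; window check -1.2 ≤ -1.686292 < -0.8 is false → out
[2] lift (-10,-4): star map gives -8.343146; window check -1.2 ≤ -8.343146 < -0.8 is false → out
[3] lift (3,10): star map gives -1.142136; window check -1.2 ≤ -1.142136 < -0.8 is true → IN Λ

3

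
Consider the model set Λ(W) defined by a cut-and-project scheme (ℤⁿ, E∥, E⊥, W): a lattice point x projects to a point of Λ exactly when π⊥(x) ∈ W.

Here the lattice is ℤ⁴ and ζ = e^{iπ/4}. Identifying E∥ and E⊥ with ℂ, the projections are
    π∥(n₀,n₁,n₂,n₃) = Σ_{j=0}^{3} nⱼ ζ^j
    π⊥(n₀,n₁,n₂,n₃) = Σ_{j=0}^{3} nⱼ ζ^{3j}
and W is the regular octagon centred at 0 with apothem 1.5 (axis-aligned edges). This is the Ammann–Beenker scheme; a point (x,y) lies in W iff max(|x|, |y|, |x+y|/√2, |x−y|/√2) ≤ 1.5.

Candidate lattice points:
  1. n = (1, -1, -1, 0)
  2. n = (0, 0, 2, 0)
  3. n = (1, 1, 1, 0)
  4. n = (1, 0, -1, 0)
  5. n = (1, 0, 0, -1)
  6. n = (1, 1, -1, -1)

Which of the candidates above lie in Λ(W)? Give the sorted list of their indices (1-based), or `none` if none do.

3, 4, 5, 6

Internal map: ζ^{3j} for j=0..3 gives (1,0), (−√2/2,√2/2), (0,−1), (√2/2,√2/2).
candidate 1: n = (1, -1, -1, 0) → π⊥ ≈ (+1.707107, +0.292893); max(|x|,|y|,|x±y|/√2) = 1.707107 > 1.5 ⇒ ∉ W
candidate 2: n = (0, 0, 2, 0) → π⊥ ≈ (+0.000000, -2.000000); max(|x|,|y|,|x±y|/√2) = 2.000000 > 1.5 ⇒ ∉ W
candidate 3: n = (1, 1, 1, 0) → π⊥ ≈ (+0.292893, -0.292893); max(|x|,|y|,|x±y|/√2) = 0.414214 ≤ 1.5 ⇒ ∈ W
candidate 4: n = (1, 0, -1, 0) → π⊥ ≈ (+1.000000, +1.000000); max(|x|,|y|,|x±y|/√2) = 1.414214 ≤ 1.5 ⇒ ∈ W
candidate 5: n = (1, 0, 0, -1) → π⊥ ≈ (+0.292893, -0.707107); max(|x|,|y|,|x±y|/√2) = 0.707107 ≤ 1.5 ⇒ ∈ W
candidate 6: n = (1, 1, -1, -1) → π⊥ ≈ (-0.414214, +1.000000); max(|x|,|y|,|x±y|/√2) = 1.000000 ≤ 1.5 ⇒ ∈ W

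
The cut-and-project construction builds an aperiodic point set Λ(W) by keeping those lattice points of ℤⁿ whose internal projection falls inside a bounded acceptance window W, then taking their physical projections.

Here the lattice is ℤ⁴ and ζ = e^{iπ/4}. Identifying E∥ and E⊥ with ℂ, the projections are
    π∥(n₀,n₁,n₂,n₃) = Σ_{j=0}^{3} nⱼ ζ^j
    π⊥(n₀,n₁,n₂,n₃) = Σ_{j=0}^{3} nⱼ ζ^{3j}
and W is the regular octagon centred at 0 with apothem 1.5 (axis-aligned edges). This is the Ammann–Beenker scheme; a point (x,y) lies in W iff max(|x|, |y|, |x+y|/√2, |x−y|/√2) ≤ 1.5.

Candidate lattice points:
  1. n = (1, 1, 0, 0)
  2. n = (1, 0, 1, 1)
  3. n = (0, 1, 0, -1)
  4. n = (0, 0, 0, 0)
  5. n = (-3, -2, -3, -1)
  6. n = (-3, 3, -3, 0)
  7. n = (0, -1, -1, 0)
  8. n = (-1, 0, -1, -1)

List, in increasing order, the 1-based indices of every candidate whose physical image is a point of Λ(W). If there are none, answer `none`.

1, 3, 4, 7

Internal map: ζ^{3j} for j=0..3 gives (1,0), (−√2/2,√2/2), (0,−1), (√2/2,√2/2).
candidate 1: n = (1, 1, 0, 0) → π⊥ ≈ (+0.29289, +0.70711); max(|x|,|y|,|x±y|/√2) = 0.70711 ≤ 1.5 ⇒ ∈ W
candidate 2: n = (1, 0, 1, 1) → π⊥ ≈ (+1.70711, -0.29289); max(|x|,|y|,|x±y|/√2) = 1.70711 > 1.5 ⇒ ∉ W
candidate 3: n = (0, 1, 0, -1) → π⊥ ≈ (-1.41421, +0.00000); max(|x|,|y|,|x±y|/√2) = 1.41421 ≤ 1.5 ⇒ ∈ W
candidate 4: n = (0, 0, 0, 0) → π⊥ ≈ (+0.00000, +0.00000); max(|x|,|y|,|x±y|/√2) = 0.00000 ≤ 1.5 ⇒ ∈ W
candidate 5: n = (-3, -2, -3, -1) → π⊥ ≈ (-2.29289, +0.87868); max(|x|,|y|,|x±y|/√2) = 2.29289 > 1.5 ⇒ ∉ W
candidate 6: n = (-3, 3, -3, 0) → π⊥ ≈ (-5.12132, +5.12132); max(|x|,|y|,|x±y|/√2) = 7.24264 > 1.5 ⇒ ∉ W
candidate 7: n = (0, -1, -1, 0) → π⊥ ≈ (+0.70711, +0.29289); max(|x|,|y|,|x±y|/√2) = 0.70711 ≤ 1.5 ⇒ ∈ W
candidate 8: n = (-1, 0, -1, -1) → π⊥ ≈ (-1.70711, +0.29289); max(|x|,|y|,|x±y|/√2) = 1.70711 > 1.5 ⇒ ∉ W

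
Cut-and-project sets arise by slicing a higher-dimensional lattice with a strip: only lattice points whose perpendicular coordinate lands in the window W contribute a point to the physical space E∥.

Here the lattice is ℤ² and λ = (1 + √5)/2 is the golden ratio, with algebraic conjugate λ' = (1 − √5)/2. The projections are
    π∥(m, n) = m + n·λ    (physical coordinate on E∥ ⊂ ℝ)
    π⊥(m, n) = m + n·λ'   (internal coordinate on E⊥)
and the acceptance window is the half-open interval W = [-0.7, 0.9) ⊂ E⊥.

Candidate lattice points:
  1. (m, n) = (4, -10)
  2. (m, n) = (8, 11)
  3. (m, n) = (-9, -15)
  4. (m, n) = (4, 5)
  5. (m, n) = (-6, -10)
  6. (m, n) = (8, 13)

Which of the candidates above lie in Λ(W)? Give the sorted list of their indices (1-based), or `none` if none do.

3, 5, 6

λ' = (1−√5)/2 ≈ -0.61803.
[1] lift (4,-10): star map gives 10.18034; window check -0.7 ≤ 10.18034 < 0.9 is false → out
[2] lift (8,11): star map gives 1.20163; window check -0.7 ≤ 1.20163 < 0.9 is false → out
[3] lift (-9,-15): star map gives 0.27051; window check -0.7 ≤ 0.27051 < 0.9 is true → IN Λ
[4] lift (4,5): star map gives 0.90983; window check -0.7 ≤ 0.90983 < 0.9 is false → out
[5] lift (-6,-10): star map gives 0.18034; window check -0.7 ≤ 0.18034 < 0.9 is true → IN Λ
[6] lift (8,13): star map gives -0.03444; window check -0.7 ≤ -0.03444 < 0.9 is true → IN Λ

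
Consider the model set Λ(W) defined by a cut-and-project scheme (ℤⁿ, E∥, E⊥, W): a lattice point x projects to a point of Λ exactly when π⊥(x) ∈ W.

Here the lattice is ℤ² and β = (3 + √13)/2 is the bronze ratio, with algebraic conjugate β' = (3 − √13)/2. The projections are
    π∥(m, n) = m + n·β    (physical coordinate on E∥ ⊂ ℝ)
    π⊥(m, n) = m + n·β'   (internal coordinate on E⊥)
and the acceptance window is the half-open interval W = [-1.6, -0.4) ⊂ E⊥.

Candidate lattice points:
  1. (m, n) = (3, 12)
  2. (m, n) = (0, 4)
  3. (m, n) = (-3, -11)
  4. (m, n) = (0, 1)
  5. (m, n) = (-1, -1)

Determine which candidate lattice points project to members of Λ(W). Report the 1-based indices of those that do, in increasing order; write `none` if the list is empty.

β' = (3−√13)/2 ≈ -0.30278.
candidate 1: (m,n)=(3,12) → π∥ = 3+12·β ≈ 42.63331, π⊥ = 3+12·β' ≈ -0.63331 ∈ [-1.6, -0.4) ⇒ IN Λ
candidate 2: (m,n)=(0,4) → π∥ = 0+4·β ≈ 13.21110, π⊥ = 0+4·β' ≈ -1.21110 ∈ [-1.6, -0.4) ⇒ IN Λ
candidate 3: (m,n)=(-3,-11) → π∥ = -3-11·β ≈ -39.33053, π⊥ = -3-11·β' ≈ 0.33053 ∉ [-1.6, -0.4) ⇒ out
candidate 4: (m,n)=(0,1) → π∥ = 0+1·β ≈ 3.30278, π⊥ = 0+1·β' ≈ -0.30278 ∉ [-1.6, -0.4) ⇒ out
candidate 5: (m,n)=(-1,-1) → π∥ = -1-1·β ≈ -4.30278, π⊥ = -1-1·β' ≈ -0.69722 ∈ [-1.6, -0.4) ⇒ IN Λ

1, 2, 5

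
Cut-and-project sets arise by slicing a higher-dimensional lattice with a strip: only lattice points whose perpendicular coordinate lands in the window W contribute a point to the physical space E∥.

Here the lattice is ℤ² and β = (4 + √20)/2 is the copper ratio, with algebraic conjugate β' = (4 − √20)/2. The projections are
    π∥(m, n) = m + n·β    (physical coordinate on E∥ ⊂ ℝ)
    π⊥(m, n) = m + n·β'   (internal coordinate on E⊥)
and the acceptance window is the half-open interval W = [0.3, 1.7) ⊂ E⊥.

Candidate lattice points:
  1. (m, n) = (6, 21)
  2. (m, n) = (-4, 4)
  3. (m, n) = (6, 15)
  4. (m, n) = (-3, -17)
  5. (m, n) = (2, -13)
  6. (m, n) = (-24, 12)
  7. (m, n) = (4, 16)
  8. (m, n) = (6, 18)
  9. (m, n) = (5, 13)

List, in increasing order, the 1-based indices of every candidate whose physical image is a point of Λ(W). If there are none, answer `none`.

Numerically β ≈ 4.23607 and β' = −1/β ≈ -0.23607.
candidate 1: (m,n)=(6,21) → π∥ = 6+21·β ≈ 94.95743, π⊥ = 6+21·β' ≈ 1.04257 ∈ [0.3, 1.7) ⇒ IN Λ
candidate 2: (m,n)=(-4,4) → π∥ = -4+4·β ≈ 12.94427, π⊥ = -4+4·β' ≈ -4.94427 ∉ [0.3, 1.7) ⇒ out
candidate 3: (m,n)=(6,15) → π∥ = 6+15·β ≈ 69.54102, π⊥ = 6+15·β' ≈ 2.45898 ∉ [0.3, 1.7) ⇒ out
candidate 4: (m,n)=(-3,-17) → π∥ = -3-17·β ≈ -75.01316, π⊥ = -3-17·β' ≈ 1.01316 ∈ [0.3, 1.7) ⇒ IN Λ
candidate 5: (m,n)=(2,-13) → π∥ = 2-13·β ≈ -53.06888, π⊥ = 2-13·β' ≈ 5.06888 ∉ [0.3, 1.7) ⇒ out
candidate 6: (m,n)=(-24,12) → π∥ = -24+12·β ≈ 26.83282, π⊥ = -24+12·β' ≈ -26.83282 ∉ [0.3, 1.7) ⇒ out
candidate 7: (m,n)=(4,16) → π∥ = 4+16·β ≈ 71.77709, π⊥ = 4+16·β' ≈ 0.22291 ∉ [0.3, 1.7) ⇒ out
candidate 8: (m,n)=(6,18) → π∥ = 6+18·β ≈ 82.24922, π⊥ = 6+18·β' ≈ 1.75078 ∉ [0.3, 1.7) ⇒ out
candidate 9: (m,n)=(5,13) → π∥ = 5+13·β ≈ 60.06888, π⊥ = 5+13·β' ≈ 1.93112 ∉ [0.3, 1.7) ⇒ out

1, 4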